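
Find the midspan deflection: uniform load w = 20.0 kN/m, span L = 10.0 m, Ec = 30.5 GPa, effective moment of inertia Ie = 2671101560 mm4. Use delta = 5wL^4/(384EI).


Convert: L = 10.0 m = 10000 mm, Ec = 30.5 GPa = 30500 MPa
delta = 5 * 20.0 * 10000^4 / (384 * 30500 * 2671101560)
= 31.97 mm

31.97


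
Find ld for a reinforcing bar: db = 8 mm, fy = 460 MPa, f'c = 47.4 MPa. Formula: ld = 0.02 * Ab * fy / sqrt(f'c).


Ab = pi * 8^2 / 4 = 50.265 mm2
ld = 0.02 * 50.265 * 460 / sqrt(47.4)
= 67.2 mm

67.2


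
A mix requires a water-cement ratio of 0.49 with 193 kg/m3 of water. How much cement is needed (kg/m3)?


Cement = water / (w/c)
= 193 / 0.49
= 393.9 kg/m3

393.9


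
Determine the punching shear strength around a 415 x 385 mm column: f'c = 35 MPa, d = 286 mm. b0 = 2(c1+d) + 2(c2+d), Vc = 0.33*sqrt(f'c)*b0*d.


b0 = 2*(415 + 286) + 2*(385 + 286) = 2744 mm
Vc = 0.33 * sqrt(35) * 2744 * 286 / 1000
= 1532.14 kN

1532.14


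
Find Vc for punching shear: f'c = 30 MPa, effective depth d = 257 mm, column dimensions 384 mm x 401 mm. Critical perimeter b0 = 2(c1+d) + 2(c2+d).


b0 = 2*(384 + 257) + 2*(401 + 257) = 2598 mm
Vc = 0.33 * sqrt(30) * 2598 * 257 / 1000
= 1206.83 kN

1206.83


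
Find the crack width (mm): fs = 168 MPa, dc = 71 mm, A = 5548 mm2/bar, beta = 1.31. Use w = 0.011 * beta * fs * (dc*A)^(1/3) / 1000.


w = 0.011 * beta * fs * (dc * A)^(1/3) / 1000
= 0.011 * 1.31 * 168 * (71 * 5548)^(1/3) / 1000
= 0.177 mm

0.177


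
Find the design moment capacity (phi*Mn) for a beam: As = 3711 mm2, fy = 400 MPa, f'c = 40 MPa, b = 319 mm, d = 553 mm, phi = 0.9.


a = As * fy / (0.85 * f'c * b)
= 3711 * 400 / (0.85 * 40 * 319)
= 136.8615 mm
Mn = As * fy * (d - a/2) / 10^6
= 719.2946 kN-m
phi*Mn = 0.9 * 719.2946 = 647.37 kN-m

647.37


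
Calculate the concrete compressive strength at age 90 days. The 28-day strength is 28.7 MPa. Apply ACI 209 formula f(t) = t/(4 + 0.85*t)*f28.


f(90) = 90 / (4 + 0.85 * 90) * 28.7
= 90 / 80.5 * 28.7
= 32.09 MPa

32.09


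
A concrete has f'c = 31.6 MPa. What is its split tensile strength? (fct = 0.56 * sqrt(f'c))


fct = 0.56 * sqrt(31.6)
= 0.56 * 5.621
= 3.148 MPa

3.148


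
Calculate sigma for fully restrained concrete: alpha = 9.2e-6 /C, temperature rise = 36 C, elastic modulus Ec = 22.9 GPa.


sigma = alpha * dT * Ec
= 9.2e-6 * 36 * 22.9 * 1000
= 7.584 MPa

7.584


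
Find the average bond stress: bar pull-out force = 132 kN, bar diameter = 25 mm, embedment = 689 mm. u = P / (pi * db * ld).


u = P / (pi * db * ld)
= 132 * 1000 / (pi * 25 * 689)
= 2.439 MPa

2.439


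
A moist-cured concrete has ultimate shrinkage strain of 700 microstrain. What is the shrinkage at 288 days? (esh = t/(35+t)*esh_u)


esh(288) = 288 / (35 + 288) * 700
= 288 / 323 * 700
= 624.1 microstrain

624.1


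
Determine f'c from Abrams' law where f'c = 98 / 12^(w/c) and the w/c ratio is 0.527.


f'c = 98 / 12^0.527
= 98 / 3.704
= 26.45 MPa

26.45


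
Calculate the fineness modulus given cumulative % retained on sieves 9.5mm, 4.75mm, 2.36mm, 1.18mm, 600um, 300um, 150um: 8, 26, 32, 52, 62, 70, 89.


FM = sum(cumulative % retained) / 100
= 339 / 100
= 3.39

3.39


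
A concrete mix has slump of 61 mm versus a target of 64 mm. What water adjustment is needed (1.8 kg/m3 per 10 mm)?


Difference = 64 - 61 = 3 mm
Water adjustment = 3 * 1.8 / 10 = 0.5 kg/m3

0.5


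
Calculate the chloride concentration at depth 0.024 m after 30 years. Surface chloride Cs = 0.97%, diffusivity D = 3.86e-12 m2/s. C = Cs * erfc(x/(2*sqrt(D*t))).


t_seconds = 30 * 365.25 * 24 * 3600 = 946728000.0 s
arg = 0.024 / (2 * sqrt(3.86e-12 * 946728000.0))
= 0.1985
erfc(0.1985) = 0.7789
C = 0.97 * 0.7789 = 0.7555%

0.7555


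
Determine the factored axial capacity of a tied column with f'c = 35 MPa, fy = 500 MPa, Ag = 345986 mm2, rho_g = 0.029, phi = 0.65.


Ast = rho * Ag = 0.029 * 345986 = 10033.594 mm2
phi*Pn = 0.65 * 0.80 * (0.85 * 35 * (345986 - 10033.594) + 500 * 10033.594) / 1000
= 7805.92 kN

7805.92


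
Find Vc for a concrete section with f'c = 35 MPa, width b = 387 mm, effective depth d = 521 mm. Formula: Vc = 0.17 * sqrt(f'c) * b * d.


Vc = 0.17 * sqrt(35) * 387 * 521 / 1000
= 202.78 kN

202.78


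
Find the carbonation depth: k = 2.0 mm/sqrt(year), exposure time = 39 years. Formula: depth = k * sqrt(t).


depth = k * sqrt(t)
= 2.0 * sqrt(39)
= 12.49 mm

12.49


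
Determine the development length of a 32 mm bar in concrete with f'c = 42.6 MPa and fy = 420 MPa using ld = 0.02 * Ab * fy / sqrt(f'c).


Ab = pi * 32^2 / 4 = 804.248 mm2
ld = 0.02 * 804.248 * 420 / sqrt(42.6)
= 1035.1 mm

1035.1


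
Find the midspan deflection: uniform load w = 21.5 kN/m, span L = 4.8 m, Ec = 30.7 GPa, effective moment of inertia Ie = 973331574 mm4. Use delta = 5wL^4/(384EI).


Convert: L = 4.8 m = 4800 mm, Ec = 30.7 GPa = 30700 MPa
delta = 5 * 21.5 * 4800^4 / (384 * 30700 * 973331574)
= 4.97 mm

4.97


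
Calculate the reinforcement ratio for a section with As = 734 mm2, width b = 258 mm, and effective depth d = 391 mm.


rho = As / (b * d)
= 734 / (258 * 391)
= 0.0073

0.0073


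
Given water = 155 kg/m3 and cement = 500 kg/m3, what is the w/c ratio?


w/c = water / cement
w/c = 155 / 500 = 0.31

0.31


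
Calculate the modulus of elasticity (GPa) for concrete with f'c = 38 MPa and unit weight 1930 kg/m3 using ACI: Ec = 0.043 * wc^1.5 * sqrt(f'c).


Ec = 0.043 * 1930^1.5 * sqrt(38) / 1000
= 22.47 GPa

22.47


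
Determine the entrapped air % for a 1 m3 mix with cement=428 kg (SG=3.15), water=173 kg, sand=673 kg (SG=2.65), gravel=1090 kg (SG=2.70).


Vol cement = 428 / (3.15 * 1000) = 0.135873 m3
Vol water = 173 / 1000 = 0.173 m3
Vol sand = 673 / (2.65 * 1000) = 0.253962 m3
Vol gravel = 1090 / (2.70 * 1000) = 0.403704 m3
Total solid + water volume = 0.966539 m3
Air = (1 - 0.966539) * 100 = 3.35%

3.35


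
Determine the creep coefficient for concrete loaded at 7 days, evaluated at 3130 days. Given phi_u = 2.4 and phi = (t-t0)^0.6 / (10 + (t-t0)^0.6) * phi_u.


dt = 3130 - 7 = 3123
phi = 3123^0.6 / (10 + 3123^0.6) * 2.4
= 2.222

2.222


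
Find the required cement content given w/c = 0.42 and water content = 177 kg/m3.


Cement = water / (w/c)
= 177 / 0.42
= 421.4 kg/m3

421.4


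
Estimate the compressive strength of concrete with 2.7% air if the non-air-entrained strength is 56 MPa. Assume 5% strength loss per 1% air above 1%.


Strength loss = (2.7 - 1) * 5 = 8.5%
f'c = 56 * (1 - 8.5/100)
= 51.24 MPa

51.24


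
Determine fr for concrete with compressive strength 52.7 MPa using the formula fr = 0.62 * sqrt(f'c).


fr = 0.62 * sqrt(52.7)
= 4.501 MPa

4.501


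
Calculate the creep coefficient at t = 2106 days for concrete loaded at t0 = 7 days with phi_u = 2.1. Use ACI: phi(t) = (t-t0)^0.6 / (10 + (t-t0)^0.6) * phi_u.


dt = 2106 - 7 = 2099
phi = 2099^0.6 / (10 + 2099^0.6) * 2.1
= 1.906

1.906


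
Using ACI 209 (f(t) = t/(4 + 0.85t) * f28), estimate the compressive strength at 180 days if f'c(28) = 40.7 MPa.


f(180) = 180 / (4 + 0.85 * 180) * 40.7
= 180 / 157.0 * 40.7
= 46.66 MPa

46.66


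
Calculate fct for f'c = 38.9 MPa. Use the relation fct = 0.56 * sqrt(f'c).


fct = 0.56 * sqrt(38.9)
= 0.56 * 6.237
= 3.493 MPa

3.493


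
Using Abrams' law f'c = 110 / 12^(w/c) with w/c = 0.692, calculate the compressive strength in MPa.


f'c = 110 / 12^0.692
= 110 / 5.582
= 19.71 MPa

19.71


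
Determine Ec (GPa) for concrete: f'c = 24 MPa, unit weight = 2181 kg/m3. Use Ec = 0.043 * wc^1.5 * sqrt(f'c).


Ec = 0.043 * 2181^1.5 * sqrt(24) / 1000
= 21.46 GPa

21.46


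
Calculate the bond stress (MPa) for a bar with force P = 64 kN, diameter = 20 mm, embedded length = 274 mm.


u = P / (pi * db * ld)
= 64 * 1000 / (pi * 20 * 274)
= 3.717 MPa

3.717


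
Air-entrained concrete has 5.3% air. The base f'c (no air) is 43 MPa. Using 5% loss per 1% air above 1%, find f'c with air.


Strength loss = (5.3 - 1) * 5 = 21.5%
f'c = 43 * (1 - 21.5/100)
= 33.76 MPa

33.76


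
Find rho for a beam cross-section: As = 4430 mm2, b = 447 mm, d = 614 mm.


rho = As / (b * d)
= 4430 / (447 * 614)
= 0.0161

0.0161


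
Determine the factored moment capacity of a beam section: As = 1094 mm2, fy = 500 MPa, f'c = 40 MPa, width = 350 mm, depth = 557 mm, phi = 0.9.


a = As * fy / (0.85 * f'c * b)
= 1094 * 500 / (0.85 * 40 * 350)
= 45.9664 mm
Mn = As * fy * (d - a/2) / 10^6
= 292.1072 kN-m
phi*Mn = 0.9 * 292.1072 = 262.9 kN-m

262.9


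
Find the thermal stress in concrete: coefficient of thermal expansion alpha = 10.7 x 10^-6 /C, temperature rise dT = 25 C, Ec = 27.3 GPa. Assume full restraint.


sigma = alpha * dT * Ec
= 10.7e-6 * 25 * 27.3 * 1000
= 7.303 MPa

7.303


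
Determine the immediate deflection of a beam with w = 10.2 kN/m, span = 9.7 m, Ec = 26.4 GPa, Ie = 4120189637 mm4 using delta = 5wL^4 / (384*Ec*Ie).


Convert: L = 9.7 m = 9700 mm, Ec = 26.4 GPa = 26400 MPa
delta = 5 * 10.2 * 9700^4 / (384 * 26400 * 4120189637)
= 10.81 mm

10.81


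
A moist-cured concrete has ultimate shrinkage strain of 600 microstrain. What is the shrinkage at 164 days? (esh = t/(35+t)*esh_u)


esh(164) = 164 / (35 + 164) * 600
= 164 / 199 * 600
= 494.5 microstrain

494.5


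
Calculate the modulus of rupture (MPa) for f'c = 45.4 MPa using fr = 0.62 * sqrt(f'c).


fr = 0.62 * sqrt(45.4)
= 4.178 MPa

4.178


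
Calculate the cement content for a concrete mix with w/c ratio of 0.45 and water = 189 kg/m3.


Cement = water / (w/c)
= 189 / 0.45
= 420.0 kg/m3

420.0


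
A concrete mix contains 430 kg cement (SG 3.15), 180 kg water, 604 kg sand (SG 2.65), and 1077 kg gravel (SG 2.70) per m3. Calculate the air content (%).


Vol cement = 430 / (3.15 * 1000) = 0.136508 m3
Vol water = 180 / 1000 = 0.18 m3
Vol sand = 604 / (2.65 * 1000) = 0.227925 m3
Vol gravel = 1077 / (2.70 * 1000) = 0.398889 m3
Total solid + water volume = 0.943321 m3
Air = (1 - 0.943321) * 100 = 5.67%

5.67


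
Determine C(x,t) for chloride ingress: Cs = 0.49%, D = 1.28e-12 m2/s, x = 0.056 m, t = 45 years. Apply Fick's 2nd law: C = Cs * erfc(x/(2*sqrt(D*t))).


t_seconds = 45 * 365.25 * 24 * 3600 = 1420092000.0 s
arg = 0.056 / (2 * sqrt(1.28e-12 * 1420092000.0))
= 0.6567
erfc(0.6567) = 0.353
C = 0.49 * 0.353 = 0.173%

0.173


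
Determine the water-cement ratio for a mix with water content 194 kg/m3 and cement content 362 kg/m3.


w/c = water / cement
w/c = 194 / 362 = 0.536

0.536


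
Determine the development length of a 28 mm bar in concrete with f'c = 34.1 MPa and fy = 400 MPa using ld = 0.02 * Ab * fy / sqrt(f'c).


Ab = pi * 28^2 / 4 = 615.752 mm2
ld = 0.02 * 615.752 * 400 / sqrt(34.1)
= 843.6 mm

843.6


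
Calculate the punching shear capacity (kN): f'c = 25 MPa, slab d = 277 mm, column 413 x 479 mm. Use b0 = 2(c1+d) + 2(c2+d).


b0 = 2*(413 + 277) + 2*(479 + 277) = 2892 mm
Vc = 0.33 * sqrt(25) * 2892 * 277 / 1000
= 1321.79 kN

1321.79


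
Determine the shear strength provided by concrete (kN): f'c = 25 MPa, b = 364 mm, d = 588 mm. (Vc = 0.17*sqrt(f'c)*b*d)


Vc = 0.17 * sqrt(25) * 364 * 588 / 1000
= 181.93 kN

181.93


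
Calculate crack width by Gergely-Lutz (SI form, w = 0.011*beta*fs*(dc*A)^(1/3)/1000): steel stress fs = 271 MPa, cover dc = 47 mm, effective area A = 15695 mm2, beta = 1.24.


w = 0.011 * beta * fs * (dc * A)^(1/3) / 1000
= 0.011 * 1.24 * 271 * (47 * 15695)^(1/3) / 1000
= 0.334 mm

0.334


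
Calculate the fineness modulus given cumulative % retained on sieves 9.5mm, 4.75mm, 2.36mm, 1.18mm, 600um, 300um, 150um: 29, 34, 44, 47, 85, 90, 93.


FM = sum(cumulative % retained) / 100
= 422 / 100
= 4.22

4.22


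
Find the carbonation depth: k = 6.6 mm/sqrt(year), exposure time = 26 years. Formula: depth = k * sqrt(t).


depth = k * sqrt(t)
= 6.6 * sqrt(26)
= 33.65 mm

33.65


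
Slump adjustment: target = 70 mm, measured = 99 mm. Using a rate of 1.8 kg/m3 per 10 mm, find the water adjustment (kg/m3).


Difference = 70 - 99 = -29 mm
Water adjustment = -29 * 1.8 / 10 = -5.2 kg/m3

-5.2


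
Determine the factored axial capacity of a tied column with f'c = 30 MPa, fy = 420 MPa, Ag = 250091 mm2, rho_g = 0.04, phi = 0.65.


Ast = rho * Ag = 0.04 * 250091 = 10003.64 mm2
phi*Pn = 0.65 * 0.80 * (0.85 * 30 * (250091 - 10003.64) + 420 * 10003.64) / 1000
= 5368.35 kN

5368.35


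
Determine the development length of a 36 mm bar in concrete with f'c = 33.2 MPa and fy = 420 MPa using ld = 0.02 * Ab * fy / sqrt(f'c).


Ab = pi * 36^2 / 4 = 1017.876 mm2
ld = 0.02 * 1017.876 * 420 / sqrt(33.2)
= 1483.9 mm

1483.9


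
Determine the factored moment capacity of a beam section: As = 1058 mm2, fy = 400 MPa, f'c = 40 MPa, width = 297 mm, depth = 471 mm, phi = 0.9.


a = As * fy / (0.85 * f'c * b)
= 1058 * 400 / (0.85 * 40 * 297)
= 41.9093 mm
Mn = As * fy * (d - a/2) / 10^6
= 190.4592 kN-m
phi*Mn = 0.9 * 190.4592 = 171.41 kN-m

171.41


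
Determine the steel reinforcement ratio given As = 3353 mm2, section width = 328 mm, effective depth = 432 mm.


rho = As / (b * d)
= 3353 / (328 * 432)
= 0.0237

0.0237


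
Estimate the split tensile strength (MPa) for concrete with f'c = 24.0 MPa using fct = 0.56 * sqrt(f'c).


fct = 0.56 * sqrt(24.0)
= 0.56 * 4.899
= 2.743 MPa

2.743


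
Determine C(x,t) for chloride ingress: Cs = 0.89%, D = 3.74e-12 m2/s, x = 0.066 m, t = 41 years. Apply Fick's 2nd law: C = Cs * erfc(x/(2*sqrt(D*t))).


t_seconds = 41 * 365.25 * 24 * 3600 = 1293861600.0 s
arg = 0.066 / (2 * sqrt(3.74e-12 * 1293861600.0))
= 0.4744
erfc(0.4744) = 0.5023
C = 0.89 * 0.5023 = 0.447%

0.447


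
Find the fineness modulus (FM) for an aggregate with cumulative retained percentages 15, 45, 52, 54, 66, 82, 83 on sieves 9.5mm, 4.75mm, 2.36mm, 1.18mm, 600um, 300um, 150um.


FM = sum(cumulative % retained) / 100
= 397 / 100
= 3.97

3.97


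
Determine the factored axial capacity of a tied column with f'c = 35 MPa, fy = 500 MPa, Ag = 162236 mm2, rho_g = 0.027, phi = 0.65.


Ast = rho * Ag = 0.027 * 162236 = 4380.372 mm2
phi*Pn = 0.65 * 0.80 * (0.85 * 35 * (162236 - 4380.372) + 500 * 4380.372) / 1000
= 3580.92 kN

3580.92


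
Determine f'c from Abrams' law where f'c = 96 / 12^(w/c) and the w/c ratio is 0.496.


f'c = 96 / 12^0.496
= 96 / 3.43
= 27.99 MPa

27.99


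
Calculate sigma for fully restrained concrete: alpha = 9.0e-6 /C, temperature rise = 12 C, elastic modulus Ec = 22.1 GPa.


sigma = alpha * dT * Ec
= 9.0e-6 * 12 * 22.1 * 1000
= 2.387 MPa

2.387


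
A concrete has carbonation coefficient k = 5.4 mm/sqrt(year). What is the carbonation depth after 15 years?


depth = k * sqrt(t)
= 5.4 * sqrt(15)
= 20.91 mm

20.91


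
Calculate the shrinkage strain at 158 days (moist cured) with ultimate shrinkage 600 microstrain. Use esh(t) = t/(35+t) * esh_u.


esh(158) = 158 / (35 + 158) * 600
= 158 / 193 * 600
= 491.2 microstrain

491.2


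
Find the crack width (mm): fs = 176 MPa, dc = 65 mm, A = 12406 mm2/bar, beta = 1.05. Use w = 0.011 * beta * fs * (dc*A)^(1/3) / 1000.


w = 0.011 * beta * fs * (dc * A)^(1/3) / 1000
= 0.011 * 1.05 * 176 * (65 * 12406)^(1/3) / 1000
= 0.189 mm

0.189


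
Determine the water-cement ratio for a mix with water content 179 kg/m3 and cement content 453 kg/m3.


w/c = water / cement
w/c = 179 / 453 = 0.395

0.395


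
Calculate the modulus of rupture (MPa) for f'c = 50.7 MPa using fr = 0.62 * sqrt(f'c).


fr = 0.62 * sqrt(50.7)
= 4.415 MPa

4.415


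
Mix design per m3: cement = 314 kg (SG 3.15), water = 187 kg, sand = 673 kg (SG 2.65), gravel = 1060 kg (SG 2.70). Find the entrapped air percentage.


Vol cement = 314 / (3.15 * 1000) = 0.099683 m3
Vol water = 187 / 1000 = 0.187 m3
Vol sand = 673 / (2.65 * 1000) = 0.253962 m3
Vol gravel = 1060 / (2.70 * 1000) = 0.392593 m3
Total solid + water volume = 0.933237 m3
Air = (1 - 0.933237) * 100 = 6.68%

6.68


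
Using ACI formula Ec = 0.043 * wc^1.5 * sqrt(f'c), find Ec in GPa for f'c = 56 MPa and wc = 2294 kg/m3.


Ec = 0.043 * 2294^1.5 * sqrt(56) / 1000
= 35.36 GPa

35.36


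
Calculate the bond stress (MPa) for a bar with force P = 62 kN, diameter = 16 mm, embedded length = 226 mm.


u = P / (pi * db * ld)
= 62 * 1000 / (pi * 16 * 226)
= 5.458 MPa

5.458


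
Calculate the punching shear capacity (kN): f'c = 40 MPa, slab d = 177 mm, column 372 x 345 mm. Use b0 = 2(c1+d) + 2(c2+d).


b0 = 2*(372 + 177) + 2*(345 + 177) = 2142 mm
Vc = 0.33 * sqrt(40) * 2142 * 177 / 1000
= 791.29 kN

791.29


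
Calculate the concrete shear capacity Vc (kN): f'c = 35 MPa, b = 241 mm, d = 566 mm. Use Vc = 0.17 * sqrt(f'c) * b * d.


Vc = 0.17 * sqrt(35) * 241 * 566 / 1000
= 137.19 kN

137.19


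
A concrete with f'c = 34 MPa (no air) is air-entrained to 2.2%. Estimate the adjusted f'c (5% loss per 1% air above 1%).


Strength loss = (2.2 - 1) * 5 = 6.0%
f'c = 34 * (1 - 6.0/100)
= 31.96 MPa

31.96


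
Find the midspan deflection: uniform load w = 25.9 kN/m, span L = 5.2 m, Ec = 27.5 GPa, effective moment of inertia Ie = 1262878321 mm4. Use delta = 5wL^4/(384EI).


Convert: L = 5.2 m = 5200 mm, Ec = 27.5 GPa = 27500 MPa
delta = 5 * 25.9 * 5200^4 / (384 * 27500 * 1262878321)
= 7.1 mm

7.1


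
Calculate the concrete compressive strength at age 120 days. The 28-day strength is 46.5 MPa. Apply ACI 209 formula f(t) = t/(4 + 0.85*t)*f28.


f(120) = 120 / (4 + 0.85 * 120) * 46.5
= 120 / 106.0 * 46.5
= 52.64 MPa

52.64


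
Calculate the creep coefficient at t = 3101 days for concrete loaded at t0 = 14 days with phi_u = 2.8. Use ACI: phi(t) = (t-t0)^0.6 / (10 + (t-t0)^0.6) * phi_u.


dt = 3101 - 14 = 3087
phi = 3087^0.6 / (10 + 3087^0.6) * 2.8
= 2.591

2.591


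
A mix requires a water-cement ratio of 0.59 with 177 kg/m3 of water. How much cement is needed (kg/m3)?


Cement = water / (w/c)
= 177 / 0.59
= 300.0 kg/m3

300.0


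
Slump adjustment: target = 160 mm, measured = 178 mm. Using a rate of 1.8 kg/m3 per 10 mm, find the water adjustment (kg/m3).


Difference = 160 - 178 = -18 mm
Water adjustment = -18 * 1.8 / 10 = -3.2 kg/m3

-3.2


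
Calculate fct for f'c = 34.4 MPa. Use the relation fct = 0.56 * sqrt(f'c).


fct = 0.56 * sqrt(34.4)
= 0.56 * 5.865
= 3.284 MPa

3.284


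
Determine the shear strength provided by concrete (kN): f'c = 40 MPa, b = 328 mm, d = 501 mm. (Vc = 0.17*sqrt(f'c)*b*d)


Vc = 0.17 * sqrt(40) * 328 * 501 / 1000
= 176.68 kN

176.68


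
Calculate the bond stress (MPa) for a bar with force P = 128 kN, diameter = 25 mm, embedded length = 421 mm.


u = P / (pi * db * ld)
= 128 * 1000 / (pi * 25 * 421)
= 3.871 MPa

3.871


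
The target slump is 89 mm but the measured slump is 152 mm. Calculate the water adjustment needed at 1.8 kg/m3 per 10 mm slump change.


Difference = 89 - 152 = -63 mm
Water adjustment = -63 * 1.8 / 10 = -11.3 kg/m3

-11.3


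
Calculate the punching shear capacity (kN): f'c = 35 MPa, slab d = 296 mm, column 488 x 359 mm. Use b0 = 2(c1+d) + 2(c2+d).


b0 = 2*(488 + 296) + 2*(359 + 296) = 2878 mm
Vc = 0.33 * sqrt(35) * 2878 * 296 / 1000
= 1663.15 kN

1663.15


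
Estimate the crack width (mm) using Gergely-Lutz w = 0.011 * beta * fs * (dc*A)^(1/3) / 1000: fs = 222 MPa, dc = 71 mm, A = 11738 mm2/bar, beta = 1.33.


w = 0.011 * beta * fs * (dc * A)^(1/3) / 1000
= 0.011 * 1.33 * 222 * (71 * 11738)^(1/3) / 1000
= 0.306 mm

0.306


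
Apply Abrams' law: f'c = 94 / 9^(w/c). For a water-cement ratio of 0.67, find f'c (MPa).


f'c = 94 / 9^0.67
= 94 / 4.359
= 21.57 MPa

21.57


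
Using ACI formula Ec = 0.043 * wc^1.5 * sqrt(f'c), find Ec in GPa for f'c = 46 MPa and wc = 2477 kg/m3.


Ec = 0.043 * 2477^1.5 * sqrt(46) / 1000
= 35.95 GPa

35.95


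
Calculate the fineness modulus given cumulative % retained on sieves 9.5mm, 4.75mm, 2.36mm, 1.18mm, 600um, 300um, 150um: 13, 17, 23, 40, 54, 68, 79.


FM = sum(cumulative % retained) / 100
= 294 / 100
= 2.94

2.94


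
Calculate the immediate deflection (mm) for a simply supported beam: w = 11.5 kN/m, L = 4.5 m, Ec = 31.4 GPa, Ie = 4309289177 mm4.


Convert: L = 4.5 m = 4500 mm, Ec = 31.4 GPa = 31400 MPa
delta = 5 * 11.5 * 4500^4 / (384 * 31400 * 4309289177)
= 0.45 mm

0.45


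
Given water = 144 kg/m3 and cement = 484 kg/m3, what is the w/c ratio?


w/c = water / cement
w/c = 144 / 484 = 0.298

0.298


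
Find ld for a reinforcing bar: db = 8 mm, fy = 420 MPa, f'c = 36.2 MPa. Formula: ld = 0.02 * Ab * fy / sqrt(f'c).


Ab = pi * 8^2 / 4 = 50.265 mm2
ld = 0.02 * 50.265 * 420 / sqrt(36.2)
= 70.2 mm

70.2


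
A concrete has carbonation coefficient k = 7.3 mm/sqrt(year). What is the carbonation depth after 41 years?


depth = k * sqrt(t)
= 7.3 * sqrt(41)
= 46.74 mm

46.74


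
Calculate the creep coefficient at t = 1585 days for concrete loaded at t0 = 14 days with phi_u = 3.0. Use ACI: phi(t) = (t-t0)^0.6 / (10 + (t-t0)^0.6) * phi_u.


dt = 1585 - 14 = 1571
phi = 1571^0.6 / (10 + 1571^0.6) * 3.0
= 2.677

2.677


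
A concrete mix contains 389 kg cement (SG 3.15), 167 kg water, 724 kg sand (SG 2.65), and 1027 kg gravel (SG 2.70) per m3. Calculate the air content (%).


Vol cement = 389 / (3.15 * 1000) = 0.123492 m3
Vol water = 167 / 1000 = 0.167 m3
Vol sand = 724 / (2.65 * 1000) = 0.273208 m3
Vol gravel = 1027 / (2.70 * 1000) = 0.38037 m3
Total solid + water volume = 0.94407 m3
Air = (1 - 0.94407) * 100 = 5.59%

5.59


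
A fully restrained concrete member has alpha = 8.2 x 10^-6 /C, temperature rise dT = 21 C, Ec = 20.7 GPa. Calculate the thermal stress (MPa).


sigma = alpha * dT * Ec
= 8.2e-6 * 21 * 20.7 * 1000
= 3.565 MPa

3.565


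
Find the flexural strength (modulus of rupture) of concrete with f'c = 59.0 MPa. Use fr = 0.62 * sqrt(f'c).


fr = 0.62 * sqrt(59.0)
= 4.762 MPa

4.762


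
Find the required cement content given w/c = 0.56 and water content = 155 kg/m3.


Cement = water / (w/c)
= 155 / 0.56
= 276.8 kg/m3

276.8


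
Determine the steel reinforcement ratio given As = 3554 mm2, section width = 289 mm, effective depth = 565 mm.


rho = As / (b * d)
= 3554 / (289 * 565)
= 0.0218

0.0218


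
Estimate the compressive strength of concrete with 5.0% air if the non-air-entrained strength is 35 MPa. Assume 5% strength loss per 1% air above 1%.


Strength loss = (5.0 - 1) * 5 = 20.0%
f'c = 35 * (1 - 20.0/100)
= 28.0 MPa

28.0


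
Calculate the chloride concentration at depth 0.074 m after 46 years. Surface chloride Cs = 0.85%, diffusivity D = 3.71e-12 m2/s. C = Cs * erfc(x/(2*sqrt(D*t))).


t_seconds = 46 * 365.25 * 24 * 3600 = 1451649600.0 s
arg = 0.074 / (2 * sqrt(3.71e-12 * 1451649600.0))
= 0.5042
erfc(0.5042) = 0.4758
C = 0.85 * 0.4758 = 0.4045%

0.4045


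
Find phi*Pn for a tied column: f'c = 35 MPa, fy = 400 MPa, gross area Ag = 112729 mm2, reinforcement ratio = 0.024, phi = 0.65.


Ast = rho * Ag = 0.024 * 112729 = 2705.496 mm2
phi*Pn = 0.65 * 0.80 * (0.85 * 35 * (112729 - 2705.496) + 400 * 2705.496) / 1000
= 2264.81 kN

2264.81


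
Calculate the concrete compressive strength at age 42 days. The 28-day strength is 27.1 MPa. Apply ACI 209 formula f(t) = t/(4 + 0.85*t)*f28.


f(42) = 42 / (4 + 0.85 * 42) * 27.1
= 42 / 39.7 * 27.1
= 28.67 MPa

28.67


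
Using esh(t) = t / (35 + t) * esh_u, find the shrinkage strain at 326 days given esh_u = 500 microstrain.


esh(326) = 326 / (35 + 326) * 500
= 326 / 361 * 500
= 451.5 microstrain

451.5


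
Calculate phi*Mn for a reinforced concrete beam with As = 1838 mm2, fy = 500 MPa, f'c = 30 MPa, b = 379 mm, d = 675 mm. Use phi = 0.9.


a = As * fy / (0.85 * f'c * b)
= 1838 * 500 / (0.85 * 30 * 379)
= 95.0903 mm
Mn = As * fy * (d - a/2) / 10^6
= 576.631 kN-m
phi*Mn = 0.9 * 576.631 = 518.97 kN-m

518.97


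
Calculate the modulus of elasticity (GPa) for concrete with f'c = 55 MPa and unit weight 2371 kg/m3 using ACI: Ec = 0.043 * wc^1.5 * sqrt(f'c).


Ec = 0.043 * 2371^1.5 * sqrt(55) / 1000
= 36.82 GPa

36.82


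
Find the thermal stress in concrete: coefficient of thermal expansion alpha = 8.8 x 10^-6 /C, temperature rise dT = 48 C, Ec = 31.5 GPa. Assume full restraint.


sigma = alpha * dT * Ec
= 8.8e-6 * 48 * 31.5 * 1000
= 13.306 MPa

13.306


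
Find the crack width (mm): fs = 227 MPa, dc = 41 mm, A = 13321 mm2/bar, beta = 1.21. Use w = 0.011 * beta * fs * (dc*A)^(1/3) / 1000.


w = 0.011 * beta * fs * (dc * A)^(1/3) / 1000
= 0.011 * 1.21 * 227 * (41 * 13321)^(1/3) / 1000
= 0.247 mm

0.247


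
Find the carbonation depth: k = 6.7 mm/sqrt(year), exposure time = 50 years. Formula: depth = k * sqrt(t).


depth = k * sqrt(t)
= 6.7 * sqrt(50)
= 47.38 mm

47.38


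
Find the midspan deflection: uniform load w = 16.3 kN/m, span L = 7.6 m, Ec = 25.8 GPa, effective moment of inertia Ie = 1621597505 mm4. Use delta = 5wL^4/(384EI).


Convert: L = 7.6 m = 7600 mm, Ec = 25.8 GPa = 25800 MPa
delta = 5 * 16.3 * 7600^4 / (384 * 25800 * 1621597505)
= 16.92 mm

16.92


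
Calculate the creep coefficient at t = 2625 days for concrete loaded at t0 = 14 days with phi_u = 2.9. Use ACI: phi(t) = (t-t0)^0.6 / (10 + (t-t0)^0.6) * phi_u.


dt = 2625 - 14 = 2611
phi = 2611^0.6 / (10 + 2611^0.6) * 2.9
= 2.663

2.663


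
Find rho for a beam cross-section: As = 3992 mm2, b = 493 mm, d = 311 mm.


rho = As / (b * d)
= 3992 / (493 * 311)
= 0.026

0.026


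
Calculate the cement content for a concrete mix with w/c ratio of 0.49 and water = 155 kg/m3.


Cement = water / (w/c)
= 155 / 0.49
= 316.3 kg/m3

316.3


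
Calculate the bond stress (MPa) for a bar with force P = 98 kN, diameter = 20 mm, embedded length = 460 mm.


u = P / (pi * db * ld)
= 98 * 1000 / (pi * 20 * 460)
= 3.391 MPa

3.391


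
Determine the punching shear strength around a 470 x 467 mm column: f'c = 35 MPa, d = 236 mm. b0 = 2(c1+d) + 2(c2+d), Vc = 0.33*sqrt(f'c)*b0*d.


b0 = 2*(470 + 236) + 2*(467 + 236) = 2818 mm
Vc = 0.33 * sqrt(35) * 2818 * 236 / 1000
= 1298.38 kN

1298.38


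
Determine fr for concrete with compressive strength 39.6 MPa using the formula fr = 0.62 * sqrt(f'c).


fr = 0.62 * sqrt(39.6)
= 3.902 MPa

3.902


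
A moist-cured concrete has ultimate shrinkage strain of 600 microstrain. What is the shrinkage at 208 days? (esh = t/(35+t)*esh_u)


esh(208) = 208 / (35 + 208) * 600
= 208 / 243 * 600
= 513.6 microstrain

513.6


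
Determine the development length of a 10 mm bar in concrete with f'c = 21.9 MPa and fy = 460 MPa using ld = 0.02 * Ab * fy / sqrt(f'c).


Ab = pi * 10^2 / 4 = 78.54 mm2
ld = 0.02 * 78.54 * 460 / sqrt(21.9)
= 154.4 mm

154.4


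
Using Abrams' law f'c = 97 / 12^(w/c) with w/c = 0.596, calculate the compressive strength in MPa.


f'c = 97 / 12^0.596
= 97 / 4.397
= 22.06 MPa

22.06


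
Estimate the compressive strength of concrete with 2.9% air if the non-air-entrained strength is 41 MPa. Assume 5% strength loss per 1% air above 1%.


Strength loss = (2.9 - 1) * 5 = 9.5%
f'c = 41 * (1 - 9.5/100)
= 37.11 MPa

37.11


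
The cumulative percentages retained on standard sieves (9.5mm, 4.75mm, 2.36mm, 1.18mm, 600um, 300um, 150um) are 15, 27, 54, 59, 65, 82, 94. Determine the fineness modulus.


FM = sum(cumulative % retained) / 100
= 396 / 100
= 3.96

3.96


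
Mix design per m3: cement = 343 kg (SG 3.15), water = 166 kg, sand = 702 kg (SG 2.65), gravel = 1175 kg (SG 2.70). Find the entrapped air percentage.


Vol cement = 343 / (3.15 * 1000) = 0.108889 m3
Vol water = 166 / 1000 = 0.166 m3
Vol sand = 702 / (2.65 * 1000) = 0.264906 m3
Vol gravel = 1175 / (2.70 * 1000) = 0.435185 m3
Total solid + water volume = 0.97498 m3
Air = (1 - 0.97498) * 100 = 2.5%

2.5


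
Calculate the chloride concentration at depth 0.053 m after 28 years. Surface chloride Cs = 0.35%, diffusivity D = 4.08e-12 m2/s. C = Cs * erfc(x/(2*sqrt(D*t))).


t_seconds = 28 * 365.25 * 24 * 3600 = 883612800.0 s
arg = 0.053 / (2 * sqrt(4.08e-12 * 883612800.0))
= 0.4414
erfc(0.4414) = 0.5325
C = 0.35 * 0.5325 = 0.1864%

0.1864


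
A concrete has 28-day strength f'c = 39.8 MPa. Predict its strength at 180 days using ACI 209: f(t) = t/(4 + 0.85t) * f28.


f(180) = 180 / (4 + 0.85 * 180) * 39.8
= 180 / 157.0 * 39.8
= 45.63 MPa

45.63


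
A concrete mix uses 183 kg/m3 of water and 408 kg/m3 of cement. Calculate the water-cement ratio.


w/c = water / cement
w/c = 183 / 408 = 0.449

0.449


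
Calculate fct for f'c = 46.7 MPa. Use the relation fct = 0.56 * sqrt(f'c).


fct = 0.56 * sqrt(46.7)
= 0.56 * 6.834
= 3.827 MPa

3.827


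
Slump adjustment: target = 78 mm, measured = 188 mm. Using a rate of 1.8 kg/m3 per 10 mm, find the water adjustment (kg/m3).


Difference = 78 - 188 = -110 mm
Water adjustment = -110 * 1.8 / 10 = -19.8 kg/m3

-19.8


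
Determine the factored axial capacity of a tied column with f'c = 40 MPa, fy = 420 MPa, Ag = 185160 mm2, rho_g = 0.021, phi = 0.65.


Ast = rho * Ag = 0.021 * 185160 = 3888.36 mm2
phi*Pn = 0.65 * 0.80 * (0.85 * 40 * (185160 - 3888.36) + 420 * 3888.36) / 1000
= 4054.1 kN

4054.1


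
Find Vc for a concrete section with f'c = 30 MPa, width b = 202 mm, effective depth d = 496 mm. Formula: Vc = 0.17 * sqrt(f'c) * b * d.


Vc = 0.17 * sqrt(30) * 202 * 496 / 1000
= 93.29 kN

93.29


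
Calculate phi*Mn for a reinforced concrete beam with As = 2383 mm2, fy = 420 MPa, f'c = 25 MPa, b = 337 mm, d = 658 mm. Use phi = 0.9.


a = As * fy / (0.85 * f'c * b)
= 2383 * 420 / (0.85 * 25 * 337)
= 139.7605 mm
Mn = As * fy * (d - a/2) / 10^6
= 588.6255 kN-m
phi*Mn = 0.9 * 588.6255 = 529.76 kN-m

529.76


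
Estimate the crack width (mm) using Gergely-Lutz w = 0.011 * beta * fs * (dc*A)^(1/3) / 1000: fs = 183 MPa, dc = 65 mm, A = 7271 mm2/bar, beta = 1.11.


w = 0.011 * beta * fs * (dc * A)^(1/3) / 1000
= 0.011 * 1.11 * 183 * (65 * 7271)^(1/3) / 1000
= 0.174 mm

0.174


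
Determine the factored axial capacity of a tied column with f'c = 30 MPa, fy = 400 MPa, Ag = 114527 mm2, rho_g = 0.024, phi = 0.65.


Ast = rho * Ag = 0.024 * 114527 = 2748.648 mm2
phi*Pn = 0.65 * 0.80 * (0.85 * 30 * (114527 - 2748.648) + 400 * 2748.648) / 1000
= 2053.9 kN

2053.9


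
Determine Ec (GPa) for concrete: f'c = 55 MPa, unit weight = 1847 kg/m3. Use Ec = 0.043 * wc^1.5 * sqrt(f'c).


Ec = 0.043 * 1847^1.5 * sqrt(55) / 1000
= 25.31 GPa

25.31


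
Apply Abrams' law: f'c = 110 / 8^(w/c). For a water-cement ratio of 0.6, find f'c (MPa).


f'c = 110 / 8^0.6
= 110 / 3.482
= 31.59 MPa

31.59


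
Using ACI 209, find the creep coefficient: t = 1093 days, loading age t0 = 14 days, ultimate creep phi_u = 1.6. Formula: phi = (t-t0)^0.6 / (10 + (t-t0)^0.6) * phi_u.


dt = 1093 - 14 = 1079
phi = 1079^0.6 / (10 + 1079^0.6) * 1.6
= 1.39

1.39


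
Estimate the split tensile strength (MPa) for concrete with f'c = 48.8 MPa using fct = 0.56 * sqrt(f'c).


fct = 0.56 * sqrt(48.8)
= 0.56 * 6.986
= 3.912 MPa

3.912


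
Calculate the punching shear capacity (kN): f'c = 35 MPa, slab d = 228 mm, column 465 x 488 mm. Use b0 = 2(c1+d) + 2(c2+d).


b0 = 2*(465 + 228) + 2*(488 + 228) = 2818 mm
Vc = 0.33 * sqrt(35) * 2818 * 228 / 1000
= 1254.36 kN

1254.36


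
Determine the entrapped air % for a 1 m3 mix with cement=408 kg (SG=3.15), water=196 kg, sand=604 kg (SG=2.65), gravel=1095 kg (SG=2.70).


Vol cement = 408 / (3.15 * 1000) = 0.129524 m3
Vol water = 196 / 1000 = 0.196 m3
Vol sand = 604 / (2.65 * 1000) = 0.227925 m3
Vol gravel = 1095 / (2.70 * 1000) = 0.405556 m3
Total solid + water volume = 0.959004 m3
Air = (1 - 0.959004) * 100 = 4.1%

4.1


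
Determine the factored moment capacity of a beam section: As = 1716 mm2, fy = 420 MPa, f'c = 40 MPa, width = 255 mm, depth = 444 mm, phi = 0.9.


a = As * fy / (0.85 * f'c * b)
= 1716 * 420 / (0.85 * 40 * 255)
= 83.128 mm
Mn = As * fy * (d - a/2) / 10^6
= 290.0437 kN-m
phi*Mn = 0.9 * 290.0437 = 261.04 kN-m

261.04


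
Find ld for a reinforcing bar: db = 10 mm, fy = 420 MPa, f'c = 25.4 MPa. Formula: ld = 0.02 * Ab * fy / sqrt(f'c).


Ab = pi * 10^2 / 4 = 78.54 mm2
ld = 0.02 * 78.54 * 420 / sqrt(25.4)
= 130.9 mm

130.9


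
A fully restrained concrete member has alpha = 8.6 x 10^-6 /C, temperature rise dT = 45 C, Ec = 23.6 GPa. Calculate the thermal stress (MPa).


sigma = alpha * dT * Ec
= 8.6e-6 * 45 * 23.6 * 1000
= 9.133 MPa

9.133


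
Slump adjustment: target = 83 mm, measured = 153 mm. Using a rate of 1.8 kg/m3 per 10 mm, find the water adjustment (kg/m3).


Difference = 83 - 153 = -70 mm
Water adjustment = -70 * 1.8 / 10 = -12.6 kg/m3

-12.6


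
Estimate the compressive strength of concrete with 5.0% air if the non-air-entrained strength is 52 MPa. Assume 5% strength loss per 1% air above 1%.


Strength loss = (5.0 - 1) * 5 = 20.0%
f'c = 52 * (1 - 20.0/100)
= 41.6 MPa

41.6


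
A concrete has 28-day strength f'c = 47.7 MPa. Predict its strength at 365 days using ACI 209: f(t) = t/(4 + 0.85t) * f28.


f(365) = 365 / (4 + 0.85 * 365) * 47.7
= 365 / 314.25 * 47.7
= 55.4 MPa

55.4


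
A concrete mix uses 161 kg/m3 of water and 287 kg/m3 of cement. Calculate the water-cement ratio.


w/c = water / cement
w/c = 161 / 287 = 0.561

0.561


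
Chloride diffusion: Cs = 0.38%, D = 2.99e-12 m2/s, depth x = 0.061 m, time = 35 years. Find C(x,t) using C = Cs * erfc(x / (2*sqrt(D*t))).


t_seconds = 35 * 365.25 * 24 * 3600 = 1104516000.0 s
arg = 0.061 / (2 * sqrt(2.99e-12 * 1104516000.0))
= 0.5307
erfc(0.5307) = 0.4529
C = 0.38 * 0.4529 = 0.1721%

0.1721


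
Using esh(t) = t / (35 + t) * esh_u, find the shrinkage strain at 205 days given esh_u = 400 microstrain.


esh(205) = 205 / (35 + 205) * 400
= 205 / 240 * 400
= 341.7 microstrain

341.7


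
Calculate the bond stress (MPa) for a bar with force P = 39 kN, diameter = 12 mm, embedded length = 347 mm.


u = P / (pi * db * ld)
= 39 * 1000 / (pi * 12 * 347)
= 2.981 MPa

2.981


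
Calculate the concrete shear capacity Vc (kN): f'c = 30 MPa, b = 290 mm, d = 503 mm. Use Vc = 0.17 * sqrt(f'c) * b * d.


Vc = 0.17 * sqrt(30) * 290 * 503 / 1000
= 135.82 kN

135.82


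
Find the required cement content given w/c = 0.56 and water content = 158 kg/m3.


Cement = water / (w/c)
= 158 / 0.56
= 282.1 kg/m3

282.1


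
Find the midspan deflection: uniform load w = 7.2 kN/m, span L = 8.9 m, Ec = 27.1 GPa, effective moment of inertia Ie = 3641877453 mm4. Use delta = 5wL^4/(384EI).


Convert: L = 8.9 m = 8900 mm, Ec = 27.1 GPa = 27100 MPa
delta = 5 * 7.2 * 8900^4 / (384 * 27100 * 3641877453)
= 5.96 mm

5.96


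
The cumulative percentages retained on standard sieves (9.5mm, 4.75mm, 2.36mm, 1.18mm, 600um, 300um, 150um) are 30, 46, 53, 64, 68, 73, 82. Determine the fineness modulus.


FM = sum(cumulative % retained) / 100
= 416 / 100
= 4.16

4.16


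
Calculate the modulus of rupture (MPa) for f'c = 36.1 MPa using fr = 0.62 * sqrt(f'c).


fr = 0.62 * sqrt(36.1)
= 3.725 MPa

3.725


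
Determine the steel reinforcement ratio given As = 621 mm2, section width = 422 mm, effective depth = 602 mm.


rho = As / (b * d)
= 621 / (422 * 602)
= 0.0024

0.0024


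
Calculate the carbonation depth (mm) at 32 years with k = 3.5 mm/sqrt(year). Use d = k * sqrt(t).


depth = k * sqrt(t)
= 3.5 * sqrt(32)
= 19.8 mm

19.8


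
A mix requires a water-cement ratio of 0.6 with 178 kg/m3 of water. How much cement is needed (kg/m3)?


Cement = water / (w/c)
= 178 / 0.6
= 296.7 kg/m3

296.7


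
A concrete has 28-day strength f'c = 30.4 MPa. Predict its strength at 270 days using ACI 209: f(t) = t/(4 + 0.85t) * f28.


f(270) = 270 / (4 + 0.85 * 270) * 30.4
= 270 / 233.5 * 30.4
= 35.15 MPa

35.15


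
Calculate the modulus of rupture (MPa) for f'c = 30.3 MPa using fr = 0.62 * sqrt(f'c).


fr = 0.62 * sqrt(30.3)
= 3.413 MPa

3.413


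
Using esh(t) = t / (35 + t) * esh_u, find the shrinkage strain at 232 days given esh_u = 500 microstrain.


esh(232) = 232 / (35 + 232) * 500
= 232 / 267 * 500
= 434.5 microstrain

434.5


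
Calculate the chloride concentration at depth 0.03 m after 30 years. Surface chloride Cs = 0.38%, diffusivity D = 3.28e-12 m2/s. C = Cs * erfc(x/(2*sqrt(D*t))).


t_seconds = 30 * 365.25 * 24 * 3600 = 946728000.0 s
arg = 0.03 / (2 * sqrt(3.28e-12 * 946728000.0))
= 0.2692
erfc(0.2692) = 0.7034
C = 0.38 * 0.7034 = 0.2673%

0.2673


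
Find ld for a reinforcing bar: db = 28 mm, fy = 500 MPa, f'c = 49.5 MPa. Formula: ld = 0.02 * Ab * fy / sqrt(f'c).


Ab = pi * 28^2 / 4 = 615.752 mm2
ld = 0.02 * 615.752 * 500 / sqrt(49.5)
= 875.2 mm

875.2


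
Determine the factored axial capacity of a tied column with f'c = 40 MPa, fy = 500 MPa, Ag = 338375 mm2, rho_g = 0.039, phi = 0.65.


Ast = rho * Ag = 0.039 * 338375 = 13196.625 mm2
phi*Pn = 0.65 * 0.80 * (0.85 * 40 * (338375 - 13196.625) + 500 * 13196.625) / 1000
= 9180.28 kN

9180.28


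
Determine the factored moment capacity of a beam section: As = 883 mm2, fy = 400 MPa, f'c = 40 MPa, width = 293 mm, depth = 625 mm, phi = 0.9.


a = As * fy / (0.85 * f'c * b)
= 883 * 400 / (0.85 * 40 * 293)
= 35.4547 mm
Mn = As * fy * (d - a/2) / 10^6
= 214.4887 kN-m
phi*Mn = 0.9 * 214.4887 = 193.04 kN-m

193.04


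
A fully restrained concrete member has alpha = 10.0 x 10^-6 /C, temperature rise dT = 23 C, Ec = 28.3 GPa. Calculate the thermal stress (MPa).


sigma = alpha * dT * Ec
= 10.0e-6 * 23 * 28.3 * 1000
= 6.509 MPa

6.509


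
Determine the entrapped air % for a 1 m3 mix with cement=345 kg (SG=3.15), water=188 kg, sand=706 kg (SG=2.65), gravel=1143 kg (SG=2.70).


Vol cement = 345 / (3.15 * 1000) = 0.109524 m3
Vol water = 188 / 1000 = 0.188 m3
Vol sand = 706 / (2.65 * 1000) = 0.266415 m3
Vol gravel = 1143 / (2.70 * 1000) = 0.423333 m3
Total solid + water volume = 0.987272 m3
Air = (1 - 0.987272) * 100 = 1.27%

1.27


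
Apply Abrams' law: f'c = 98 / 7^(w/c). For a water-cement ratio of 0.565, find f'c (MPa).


f'c = 98 / 7^0.565
= 98 / 3.002
= 32.64 MPa

32.64


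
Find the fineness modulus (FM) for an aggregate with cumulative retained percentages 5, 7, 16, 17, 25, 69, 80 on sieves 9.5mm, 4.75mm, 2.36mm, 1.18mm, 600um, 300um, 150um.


FM = sum(cumulative % retained) / 100
= 219 / 100
= 2.19

2.19


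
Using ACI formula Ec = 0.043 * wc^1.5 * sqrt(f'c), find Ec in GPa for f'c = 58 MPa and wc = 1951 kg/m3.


Ec = 0.043 * 1951^1.5 * sqrt(58) / 1000
= 28.22 GPa

28.22


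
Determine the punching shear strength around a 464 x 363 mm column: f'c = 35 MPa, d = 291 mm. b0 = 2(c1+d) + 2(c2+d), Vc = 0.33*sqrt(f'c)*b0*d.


b0 = 2*(464 + 291) + 2*(363 + 291) = 2818 mm
Vc = 0.33 * sqrt(35) * 2818 * 291 / 1000
= 1600.97 kN

1600.97


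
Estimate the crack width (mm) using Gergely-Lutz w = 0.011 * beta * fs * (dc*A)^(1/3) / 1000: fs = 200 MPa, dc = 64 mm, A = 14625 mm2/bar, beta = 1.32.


w = 0.011 * beta * fs * (dc * A)^(1/3) / 1000
= 0.011 * 1.32 * 200 * (64 * 14625)^(1/3) / 1000
= 0.284 mm

0.284


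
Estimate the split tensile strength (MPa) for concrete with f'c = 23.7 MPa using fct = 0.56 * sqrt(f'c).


fct = 0.56 * sqrt(23.7)
= 0.56 * 4.868
= 2.726 MPa

2.726


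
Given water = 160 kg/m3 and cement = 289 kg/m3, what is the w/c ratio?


w/c = water / cement
w/c = 160 / 289 = 0.554

0.554


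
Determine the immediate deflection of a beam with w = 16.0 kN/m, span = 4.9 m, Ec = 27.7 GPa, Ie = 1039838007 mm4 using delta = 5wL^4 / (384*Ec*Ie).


Convert: L = 4.9 m = 4900 mm, Ec = 27.7 GPa = 27700 MPa
delta = 5 * 16.0 * 4900^4 / (384 * 27700 * 1039838007)
= 4.17 mm

4.17


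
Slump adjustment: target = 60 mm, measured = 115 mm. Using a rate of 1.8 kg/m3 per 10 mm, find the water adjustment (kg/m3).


Difference = 60 - 115 = -55 mm
Water adjustment = -55 * 1.8 / 10 = -9.9 kg/m3

-9.9
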